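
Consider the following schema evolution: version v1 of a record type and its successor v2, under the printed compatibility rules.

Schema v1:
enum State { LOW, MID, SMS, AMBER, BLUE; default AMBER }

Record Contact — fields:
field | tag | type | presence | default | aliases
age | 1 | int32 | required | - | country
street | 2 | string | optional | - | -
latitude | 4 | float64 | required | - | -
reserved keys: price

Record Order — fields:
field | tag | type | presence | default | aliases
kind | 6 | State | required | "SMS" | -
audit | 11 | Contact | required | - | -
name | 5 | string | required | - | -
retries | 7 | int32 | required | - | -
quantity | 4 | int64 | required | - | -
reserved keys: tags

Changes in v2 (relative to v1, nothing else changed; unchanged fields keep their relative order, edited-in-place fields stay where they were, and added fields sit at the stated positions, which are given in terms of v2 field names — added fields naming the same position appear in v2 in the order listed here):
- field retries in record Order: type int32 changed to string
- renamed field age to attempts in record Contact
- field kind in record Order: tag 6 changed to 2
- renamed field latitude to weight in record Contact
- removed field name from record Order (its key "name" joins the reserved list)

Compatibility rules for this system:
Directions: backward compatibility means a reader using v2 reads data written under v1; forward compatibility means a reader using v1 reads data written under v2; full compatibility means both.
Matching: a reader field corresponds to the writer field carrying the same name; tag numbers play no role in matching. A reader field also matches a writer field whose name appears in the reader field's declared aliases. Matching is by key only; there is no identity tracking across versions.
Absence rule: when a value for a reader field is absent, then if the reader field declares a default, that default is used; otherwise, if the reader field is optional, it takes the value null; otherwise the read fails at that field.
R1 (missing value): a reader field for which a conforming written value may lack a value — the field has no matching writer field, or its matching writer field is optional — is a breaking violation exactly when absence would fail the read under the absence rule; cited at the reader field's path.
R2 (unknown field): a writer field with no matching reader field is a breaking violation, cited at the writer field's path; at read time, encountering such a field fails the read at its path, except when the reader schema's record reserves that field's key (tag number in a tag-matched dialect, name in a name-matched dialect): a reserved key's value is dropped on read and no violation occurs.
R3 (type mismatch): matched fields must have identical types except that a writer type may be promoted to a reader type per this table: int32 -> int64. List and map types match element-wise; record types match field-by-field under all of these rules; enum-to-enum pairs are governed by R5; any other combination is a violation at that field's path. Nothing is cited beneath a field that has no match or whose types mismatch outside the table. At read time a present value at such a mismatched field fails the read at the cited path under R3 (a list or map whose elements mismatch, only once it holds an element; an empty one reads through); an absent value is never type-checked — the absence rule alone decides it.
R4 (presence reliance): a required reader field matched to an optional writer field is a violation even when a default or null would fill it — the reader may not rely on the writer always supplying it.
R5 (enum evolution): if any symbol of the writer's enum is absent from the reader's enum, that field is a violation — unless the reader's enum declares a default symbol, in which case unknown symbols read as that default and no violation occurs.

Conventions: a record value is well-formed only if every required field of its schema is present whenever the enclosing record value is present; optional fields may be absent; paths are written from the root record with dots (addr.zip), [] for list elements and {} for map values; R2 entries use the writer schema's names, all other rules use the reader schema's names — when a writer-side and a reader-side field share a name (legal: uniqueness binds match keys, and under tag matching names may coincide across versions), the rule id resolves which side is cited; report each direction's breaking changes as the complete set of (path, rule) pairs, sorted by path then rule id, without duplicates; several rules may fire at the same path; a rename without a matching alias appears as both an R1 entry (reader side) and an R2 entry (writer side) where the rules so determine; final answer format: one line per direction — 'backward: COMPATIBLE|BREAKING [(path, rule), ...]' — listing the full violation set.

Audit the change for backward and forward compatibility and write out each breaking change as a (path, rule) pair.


backward: BREAKING [(audit.age, R2), (audit.attempts, R1), (audit.latitude, R2), (audit.weight, R1), (retries, R3)]; forward: BREAKING [(audit.age, R1), (audit.attempts, R2), (audit.latitude, R1), (audit.weight, R2), (name, R1), (retries, R3)]

in Order below, arrows point writer -> reader
backward on Order — v2 reading data written by v1:
  kind <- kind (State -> State, writer required)
  audit <- audit (Contact -> Contact, writer required)
  retries <- retries (int32 -> string, writer required)
  quantity <- quantity (int64 -> int64, writer required)
  writer name: unknown to reader
  no writer field matches reader audit.attempts
  audit.street <- audit.street (string -> string, writer optional)
  no writer field matches reader audit.weight
  writer audit.age: unknown to reader
  writer audit.latitude: unknown to reader
  violation R2 at audit.age
  violation R1 at audit.attempts
  violation R2 at audit.latitude
  violation R1 at audit.weight
  violation R3 at retries
  => backward: BREAKING (5)
forward on Order — v1 reading data written by v2:
  kind <- kind (State -> State, writer required)
  audit <- audit (Contact -> Contact, writer required)
  no writer field matches reader name
  retries <- retries (string -> int32, writer required)
  quantity <- quantity (int64 -> int64, writer required)
  no writer field matches reader audit.age
  audit.street <- audit.street (string -> string, writer optional)
  no writer field matches reader audit.latitude
  writer audit.attempts: unknown to reader
  writer audit.weight: unknown to reader
  violation R1 at audit.age
  violation R2 at audit.attempts
  violation R1 at audit.latitude
  violation R2 at audit.weight
  violation R1 at name
  violation R3 at retries
  => forward: BREAKING (6)


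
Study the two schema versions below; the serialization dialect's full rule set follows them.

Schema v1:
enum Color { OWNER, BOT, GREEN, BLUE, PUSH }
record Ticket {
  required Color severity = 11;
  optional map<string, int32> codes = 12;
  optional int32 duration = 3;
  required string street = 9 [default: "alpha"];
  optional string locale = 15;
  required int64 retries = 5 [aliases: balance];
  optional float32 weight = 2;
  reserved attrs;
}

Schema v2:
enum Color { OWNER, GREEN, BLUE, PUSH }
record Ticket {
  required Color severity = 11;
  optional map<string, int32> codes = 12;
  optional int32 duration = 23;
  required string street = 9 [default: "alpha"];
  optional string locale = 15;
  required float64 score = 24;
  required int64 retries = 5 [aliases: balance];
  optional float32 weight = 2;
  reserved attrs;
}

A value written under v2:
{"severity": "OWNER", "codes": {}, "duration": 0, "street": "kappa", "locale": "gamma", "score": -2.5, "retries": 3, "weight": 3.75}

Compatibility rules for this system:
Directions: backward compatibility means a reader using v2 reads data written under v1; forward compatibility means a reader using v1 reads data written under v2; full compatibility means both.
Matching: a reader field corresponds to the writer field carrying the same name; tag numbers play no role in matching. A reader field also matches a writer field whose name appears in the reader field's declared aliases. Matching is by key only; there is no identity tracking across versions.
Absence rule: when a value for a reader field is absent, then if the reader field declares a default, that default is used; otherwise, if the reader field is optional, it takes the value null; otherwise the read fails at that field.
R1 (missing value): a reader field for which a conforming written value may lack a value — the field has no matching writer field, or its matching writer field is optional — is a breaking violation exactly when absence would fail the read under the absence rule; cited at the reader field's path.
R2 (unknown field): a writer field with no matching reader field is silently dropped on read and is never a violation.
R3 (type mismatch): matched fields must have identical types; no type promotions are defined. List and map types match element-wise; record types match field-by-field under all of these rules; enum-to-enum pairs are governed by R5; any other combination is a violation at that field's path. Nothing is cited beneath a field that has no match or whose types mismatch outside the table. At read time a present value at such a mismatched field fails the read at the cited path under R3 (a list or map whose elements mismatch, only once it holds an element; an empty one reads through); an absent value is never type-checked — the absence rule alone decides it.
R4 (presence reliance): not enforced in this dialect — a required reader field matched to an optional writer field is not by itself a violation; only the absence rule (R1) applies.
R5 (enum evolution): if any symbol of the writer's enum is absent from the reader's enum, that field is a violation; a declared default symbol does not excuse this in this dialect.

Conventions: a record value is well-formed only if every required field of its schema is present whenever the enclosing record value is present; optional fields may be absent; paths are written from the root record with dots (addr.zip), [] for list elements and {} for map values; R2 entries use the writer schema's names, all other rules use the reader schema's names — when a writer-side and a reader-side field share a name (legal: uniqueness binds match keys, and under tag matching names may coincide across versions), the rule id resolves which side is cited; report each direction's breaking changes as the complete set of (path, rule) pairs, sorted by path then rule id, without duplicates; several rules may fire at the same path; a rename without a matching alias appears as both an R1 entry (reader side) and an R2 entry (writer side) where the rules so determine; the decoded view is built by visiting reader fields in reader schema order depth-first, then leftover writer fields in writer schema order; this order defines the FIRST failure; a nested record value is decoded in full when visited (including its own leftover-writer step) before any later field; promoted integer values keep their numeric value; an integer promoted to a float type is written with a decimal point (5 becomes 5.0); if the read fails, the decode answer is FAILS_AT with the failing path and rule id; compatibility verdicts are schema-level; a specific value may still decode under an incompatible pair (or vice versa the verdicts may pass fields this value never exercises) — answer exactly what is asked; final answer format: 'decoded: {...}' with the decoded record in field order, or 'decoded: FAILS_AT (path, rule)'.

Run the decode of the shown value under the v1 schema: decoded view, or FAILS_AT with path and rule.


decoded: {"severity": "OWNER", "codes": {}, "duration": 0, "street": "kappa", "locale": "gamma", "retries": 3, "weight": 3.75}

the writer's type comes first in each Ticket pair
migrating the Ticket value to v1:
  severity := "OWNER"
  codes := {}
  duration := 0
  street := "kappa"
  locale := "gamma"
  retries := 3
  weight := 3.75
  writer score: unmatched, discarded
  => decoded: {"severity": "OWNER", "codes": {}, "duration": 0, "street": "kappa", "locale": "gamma", "retries": 3, "weight": 3.75}
the other Ticket changes do not affect what is asked:
  added field score to record Ticket: required float64, tag 24 (in v2 it sits immediately before retries) -> shifts the Ticket verdicts, not this decode
  enum Color (field severity in record Ticket): symbol BOT removed -> shifts the Ticket verdicts, not this decode
  field duration in record Ticket: tag 3 changed to 23 -> fires no rule on Ticket under this dialect and leaves the result unchanged


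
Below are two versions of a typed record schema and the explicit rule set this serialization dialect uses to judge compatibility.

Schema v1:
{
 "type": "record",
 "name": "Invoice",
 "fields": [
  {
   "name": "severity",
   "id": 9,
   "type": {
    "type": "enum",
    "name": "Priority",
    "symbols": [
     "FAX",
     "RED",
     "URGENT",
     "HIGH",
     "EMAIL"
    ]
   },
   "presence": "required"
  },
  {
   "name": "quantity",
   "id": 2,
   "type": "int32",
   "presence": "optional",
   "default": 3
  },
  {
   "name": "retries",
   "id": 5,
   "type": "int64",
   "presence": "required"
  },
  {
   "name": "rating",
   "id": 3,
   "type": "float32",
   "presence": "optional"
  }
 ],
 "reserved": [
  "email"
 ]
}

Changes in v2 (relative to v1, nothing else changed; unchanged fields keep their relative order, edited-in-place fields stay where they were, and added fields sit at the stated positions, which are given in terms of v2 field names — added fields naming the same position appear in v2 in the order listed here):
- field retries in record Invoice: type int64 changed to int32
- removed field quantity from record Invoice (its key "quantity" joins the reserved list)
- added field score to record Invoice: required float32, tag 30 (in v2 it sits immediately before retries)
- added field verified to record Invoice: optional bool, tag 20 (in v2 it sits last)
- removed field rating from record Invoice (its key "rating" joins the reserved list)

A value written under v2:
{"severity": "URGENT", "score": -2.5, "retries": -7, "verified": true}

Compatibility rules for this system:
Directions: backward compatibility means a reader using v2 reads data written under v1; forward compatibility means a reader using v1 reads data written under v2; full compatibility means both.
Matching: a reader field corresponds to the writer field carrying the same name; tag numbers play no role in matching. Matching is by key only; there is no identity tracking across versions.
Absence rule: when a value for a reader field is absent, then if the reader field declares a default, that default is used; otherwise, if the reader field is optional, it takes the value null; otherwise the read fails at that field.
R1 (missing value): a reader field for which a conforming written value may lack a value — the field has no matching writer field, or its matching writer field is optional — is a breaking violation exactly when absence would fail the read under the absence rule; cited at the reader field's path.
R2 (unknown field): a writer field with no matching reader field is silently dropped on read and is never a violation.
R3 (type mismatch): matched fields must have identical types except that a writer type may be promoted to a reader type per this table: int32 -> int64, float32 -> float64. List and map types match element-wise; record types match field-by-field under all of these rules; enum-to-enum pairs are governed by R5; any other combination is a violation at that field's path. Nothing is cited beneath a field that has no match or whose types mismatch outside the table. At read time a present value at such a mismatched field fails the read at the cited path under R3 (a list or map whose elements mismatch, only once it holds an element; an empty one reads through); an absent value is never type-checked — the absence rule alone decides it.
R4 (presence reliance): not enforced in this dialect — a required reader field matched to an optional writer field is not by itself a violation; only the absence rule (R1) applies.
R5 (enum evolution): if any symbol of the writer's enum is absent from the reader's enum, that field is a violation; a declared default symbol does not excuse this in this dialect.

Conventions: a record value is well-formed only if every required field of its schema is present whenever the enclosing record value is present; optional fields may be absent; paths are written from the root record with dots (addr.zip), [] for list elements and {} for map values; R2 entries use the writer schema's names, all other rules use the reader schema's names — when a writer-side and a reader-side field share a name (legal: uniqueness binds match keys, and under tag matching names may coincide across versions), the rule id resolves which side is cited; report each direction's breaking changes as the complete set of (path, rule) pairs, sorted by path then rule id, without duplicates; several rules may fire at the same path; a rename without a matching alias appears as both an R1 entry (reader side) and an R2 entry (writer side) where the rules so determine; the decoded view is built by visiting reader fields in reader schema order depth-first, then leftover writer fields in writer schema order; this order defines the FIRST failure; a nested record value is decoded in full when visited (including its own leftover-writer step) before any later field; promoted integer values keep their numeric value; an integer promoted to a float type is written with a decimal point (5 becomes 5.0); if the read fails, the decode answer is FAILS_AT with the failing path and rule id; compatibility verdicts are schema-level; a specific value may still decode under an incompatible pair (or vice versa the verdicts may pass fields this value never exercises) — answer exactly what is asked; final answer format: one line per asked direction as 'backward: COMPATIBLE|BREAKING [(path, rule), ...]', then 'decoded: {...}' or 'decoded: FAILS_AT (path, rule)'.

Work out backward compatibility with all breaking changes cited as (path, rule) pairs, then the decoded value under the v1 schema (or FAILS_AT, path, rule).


backward: BREAKING [(retries, R3), (score, R1)]; decoded: {"severity": "URGENT", "quantity": 3, "retries": -7, "rating": null}

each type pair in Invoice: writer, then reader
backward analysis of Invoice with v2 as reader and v1 as writer:
  writer required, Priority -> Priority: reader severity maps from writer severity
  no writer field matches reader score
  writer required, int64 -> int32: reader retries maps from writer retries
  no writer field matches reader verified
  leftover writer field: quantity
  leftover writer field: rating
  violation R3 at retries
  violation R1 at score
  => backward: BREAKING (2)
migrating the Invoice value to v1:
  severity := "URGENT"
  quantity := 3 (missing; default applied)
  retries := -7 (int32 -> int64)
  rating := null (missing; optional => null)
  writer score: no reader field; dropped
  writer verified: no reader field; dropped
  => decoded: {"severity": "URGENT", "quantity": 3, "retries": -7, "rating": null}
the rest of the Invoice diff is inert for this question:
  removed field quantity from record Invoice (its key "quantity" joins the reserved list) -> no rule fires on it in Invoice's dialect; the asked verdict holds
  added field verified to record Invoice: optional bool, tag 20 (in v2 it sits last) -> no rule fires on it in Invoice's dialect; the asked verdict holds
  removed field rating from record Invoice (its key "rating" joins the reserved list) -> no rule fires on it in Invoice's dialect; the asked verdict holds


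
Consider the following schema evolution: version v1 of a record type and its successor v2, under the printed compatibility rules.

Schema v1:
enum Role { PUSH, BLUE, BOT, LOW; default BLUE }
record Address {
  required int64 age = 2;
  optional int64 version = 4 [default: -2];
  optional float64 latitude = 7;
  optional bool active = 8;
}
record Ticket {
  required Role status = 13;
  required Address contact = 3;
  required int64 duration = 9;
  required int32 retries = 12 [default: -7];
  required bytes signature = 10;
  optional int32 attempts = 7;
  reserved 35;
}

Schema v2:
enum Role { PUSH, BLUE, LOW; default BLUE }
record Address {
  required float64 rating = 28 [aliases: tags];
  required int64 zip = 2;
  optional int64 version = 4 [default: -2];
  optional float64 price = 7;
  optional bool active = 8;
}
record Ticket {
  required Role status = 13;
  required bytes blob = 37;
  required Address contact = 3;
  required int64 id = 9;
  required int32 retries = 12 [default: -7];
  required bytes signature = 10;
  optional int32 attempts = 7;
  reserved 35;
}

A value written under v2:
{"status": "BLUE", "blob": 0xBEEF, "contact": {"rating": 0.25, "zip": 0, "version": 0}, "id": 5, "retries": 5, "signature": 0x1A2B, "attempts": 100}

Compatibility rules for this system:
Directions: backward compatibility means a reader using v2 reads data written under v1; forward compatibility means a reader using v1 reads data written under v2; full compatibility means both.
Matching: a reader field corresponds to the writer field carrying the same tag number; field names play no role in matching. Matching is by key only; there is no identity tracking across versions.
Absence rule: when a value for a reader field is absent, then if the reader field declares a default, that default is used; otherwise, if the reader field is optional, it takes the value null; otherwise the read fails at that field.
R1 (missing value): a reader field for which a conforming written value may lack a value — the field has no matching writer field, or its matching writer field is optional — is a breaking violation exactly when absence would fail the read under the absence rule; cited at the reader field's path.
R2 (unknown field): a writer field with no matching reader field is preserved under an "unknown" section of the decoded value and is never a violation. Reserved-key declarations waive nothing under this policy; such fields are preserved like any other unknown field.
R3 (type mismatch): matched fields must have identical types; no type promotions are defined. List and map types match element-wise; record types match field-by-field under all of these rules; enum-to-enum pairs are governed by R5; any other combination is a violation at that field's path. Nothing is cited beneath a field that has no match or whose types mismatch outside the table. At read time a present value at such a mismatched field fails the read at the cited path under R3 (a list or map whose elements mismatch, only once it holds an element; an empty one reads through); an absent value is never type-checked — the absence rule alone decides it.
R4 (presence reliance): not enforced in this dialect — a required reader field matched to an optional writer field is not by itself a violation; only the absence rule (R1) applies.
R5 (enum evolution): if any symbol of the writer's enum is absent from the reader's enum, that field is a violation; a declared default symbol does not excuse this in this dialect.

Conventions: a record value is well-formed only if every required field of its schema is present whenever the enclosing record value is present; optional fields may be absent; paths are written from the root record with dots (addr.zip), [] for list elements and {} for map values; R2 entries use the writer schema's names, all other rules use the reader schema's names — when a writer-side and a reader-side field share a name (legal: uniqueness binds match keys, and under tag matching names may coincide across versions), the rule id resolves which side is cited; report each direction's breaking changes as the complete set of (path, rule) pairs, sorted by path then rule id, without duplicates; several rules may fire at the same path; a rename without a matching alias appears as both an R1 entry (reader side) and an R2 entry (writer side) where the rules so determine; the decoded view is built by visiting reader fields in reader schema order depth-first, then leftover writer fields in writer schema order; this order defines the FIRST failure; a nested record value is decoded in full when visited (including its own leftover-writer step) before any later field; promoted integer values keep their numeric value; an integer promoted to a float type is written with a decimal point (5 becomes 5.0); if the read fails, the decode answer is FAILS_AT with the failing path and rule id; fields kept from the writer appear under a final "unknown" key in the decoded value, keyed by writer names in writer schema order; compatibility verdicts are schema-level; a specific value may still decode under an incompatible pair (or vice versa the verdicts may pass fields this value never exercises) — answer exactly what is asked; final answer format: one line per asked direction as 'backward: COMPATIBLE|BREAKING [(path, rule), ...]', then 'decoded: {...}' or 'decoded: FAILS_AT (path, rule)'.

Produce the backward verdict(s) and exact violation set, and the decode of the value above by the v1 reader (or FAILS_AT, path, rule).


backward: BREAKING [(blob, R1), (contact.rating, R1), (status, R5)]; decoded: {"status": "BLUE", "contact": {"age": 0, "version": 0, "latitude": null, "active": null, "unknown": {"rating": 0.25}}, "duration": 5, "retries": 5, "signature": 0x1A2B, "attempts": 100, "unknown": {"blob": 0xBEEF}}

arrows below run writer -> reader for Ticket
backward on Ticket — v2 reading data written by v1:
  writer required, Role -> Role: reader status maps from writer status
  blob: no writer-side match
  writer required, Address -> Address: reader contact maps from writer contact
  writer required, int64 -> int64: reader id maps from writer duration
  writer required, int32 -> int32: reader retries maps from writer retries
  writer required, bytes -> bytes: reader signature maps from writer signature
  writer optional, int32 -> int32: reader attempts maps from writer attempts
  contact.rating: no writer-side match
  writer required, int64 -> int64: reader contact.zip maps from writer contact.age
  writer optional, int64 -> int64: reader contact.version maps from writer contact.version
  writer optional, float64 -> float64: reader contact.price maps from writer contact.latitude
  writer optional, bool -> bool: reader contact.active maps from writer contact.active
  R1 fires at blob
  R1 fires at contact.rating
  R5 fires at status
  => backward verdict for Ticket: BREAKING, 3 violation(s)
decode walk for Ticket under reader schema v1:
  status := "BLUE"
  contact.age := 0 (from writer zip)
  contact.version := 0
  contact.latitude := null (not supplied -> null)
  contact.active := null (not supplied -> null)
  writer contact.rating: kept under "unknown"
  duration := 5 (from writer id)
  retries := 5
  signature := 0x1A2B
  attempts := 100
  writer blob: kept under "unknown"
  => decoded: {"status": "BLUE", "contact": {"age": 0, "version": 0, "latitude": null, "active": null, "unknown": {"rating": 0.25}}, "duration": 5, "retries": 5, "signature": 0x1A2B, "attempts": 100, "unknown": {"blob": 0xBEEF}}
remaining Ticket differences; none change what is asked:
  renamed field latitude to price in record Address -> fires no rule on Ticket, leaving the asked answer as it is
  renamed field duration to id in record Ticket -> fires no rule on Ticket, leaving the asked answer as it is
  renamed field age to zip in record Address -> fires no rule on Ticket, leaving the asked answer as it is


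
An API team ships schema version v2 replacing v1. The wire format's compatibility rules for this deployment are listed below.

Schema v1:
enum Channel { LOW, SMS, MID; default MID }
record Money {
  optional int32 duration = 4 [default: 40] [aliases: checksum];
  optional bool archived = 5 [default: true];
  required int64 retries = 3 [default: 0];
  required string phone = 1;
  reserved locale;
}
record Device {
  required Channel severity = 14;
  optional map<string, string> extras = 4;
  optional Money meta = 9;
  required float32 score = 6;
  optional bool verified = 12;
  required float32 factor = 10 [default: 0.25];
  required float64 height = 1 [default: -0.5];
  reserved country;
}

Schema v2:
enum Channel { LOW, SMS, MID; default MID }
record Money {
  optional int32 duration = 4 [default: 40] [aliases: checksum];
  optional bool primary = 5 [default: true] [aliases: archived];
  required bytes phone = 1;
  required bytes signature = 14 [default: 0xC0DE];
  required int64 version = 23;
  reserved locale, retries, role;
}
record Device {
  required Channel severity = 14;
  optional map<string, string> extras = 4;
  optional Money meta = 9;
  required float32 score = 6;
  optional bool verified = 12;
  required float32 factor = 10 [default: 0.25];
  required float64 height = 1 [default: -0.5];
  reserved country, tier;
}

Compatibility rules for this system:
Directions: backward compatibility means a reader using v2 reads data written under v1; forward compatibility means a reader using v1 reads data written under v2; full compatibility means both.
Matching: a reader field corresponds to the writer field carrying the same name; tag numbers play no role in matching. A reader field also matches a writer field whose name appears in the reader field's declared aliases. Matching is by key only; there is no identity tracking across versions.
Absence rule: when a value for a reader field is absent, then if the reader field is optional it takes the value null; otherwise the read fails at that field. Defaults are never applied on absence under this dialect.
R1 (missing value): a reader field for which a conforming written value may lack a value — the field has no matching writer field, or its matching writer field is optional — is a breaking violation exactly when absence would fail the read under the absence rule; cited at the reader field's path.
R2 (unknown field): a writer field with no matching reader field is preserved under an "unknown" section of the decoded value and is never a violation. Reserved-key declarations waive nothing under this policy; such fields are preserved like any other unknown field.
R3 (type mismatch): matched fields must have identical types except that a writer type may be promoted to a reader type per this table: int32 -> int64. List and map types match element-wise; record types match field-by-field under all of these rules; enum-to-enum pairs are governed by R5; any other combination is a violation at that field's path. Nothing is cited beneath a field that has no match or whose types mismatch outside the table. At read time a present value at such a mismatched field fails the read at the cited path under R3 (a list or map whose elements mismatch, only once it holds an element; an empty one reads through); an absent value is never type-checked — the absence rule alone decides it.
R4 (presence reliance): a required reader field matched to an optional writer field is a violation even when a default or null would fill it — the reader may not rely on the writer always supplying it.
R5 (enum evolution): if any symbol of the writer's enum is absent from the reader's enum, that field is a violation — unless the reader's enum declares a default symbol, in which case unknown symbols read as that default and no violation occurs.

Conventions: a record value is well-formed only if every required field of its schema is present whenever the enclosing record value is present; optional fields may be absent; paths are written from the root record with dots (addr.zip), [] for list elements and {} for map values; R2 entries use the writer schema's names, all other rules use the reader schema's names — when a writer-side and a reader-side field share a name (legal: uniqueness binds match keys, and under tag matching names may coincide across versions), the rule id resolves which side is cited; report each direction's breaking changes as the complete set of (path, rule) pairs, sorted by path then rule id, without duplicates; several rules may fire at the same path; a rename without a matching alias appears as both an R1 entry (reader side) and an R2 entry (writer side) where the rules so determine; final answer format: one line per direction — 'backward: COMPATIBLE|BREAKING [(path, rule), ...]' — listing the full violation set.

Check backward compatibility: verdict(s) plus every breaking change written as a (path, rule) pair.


each type pair in Device: writer, then reader
backward on Device — v2 reading data written by v1:
  severity <- severity (Channel -> Channel, writer required)
  extras <- extras (map<string, string> -> map<string, string>, writer optional)
  meta <- meta (Money -> Money, writer optional)
  score <- score (float32 -> float32, writer required)
  verified <- verified (bool -> bool, writer optional)
  factor <- factor (float32 -> float32, writer required)
  height <- height (float64 -> float64, writer required)
  meta.duration <- meta.duration (int32 -> int32, writer optional)
  meta.primary <- meta.archived (bool -> bool, writer optional)
  meta.phone <- meta.phone (string -> bytes, writer required)
  meta.signature has no writer counterpart
  meta.version has no writer counterpart
  meta.retries (writer side), unknown to reader
  violation R3 at meta.phone
  violation R1 at meta.signature
  violation R1 at meta.version
  => backward verdict for Device: BREAKING, 3 violation(s)
diffs on Device not affecting the asked answer:
  removed field retries from record Money (its key "retries" joins the reserved list) -> its effect on Device is confined to the forward direction, not asked
  renamed field archived to primary in record Money (alias archived declared on the renamed field) -> triggers nothing under Device's printed rules — same verdict

backward: BREAKING [(meta.phone, R3), (meta.signature, R1), (meta.version, R1)]


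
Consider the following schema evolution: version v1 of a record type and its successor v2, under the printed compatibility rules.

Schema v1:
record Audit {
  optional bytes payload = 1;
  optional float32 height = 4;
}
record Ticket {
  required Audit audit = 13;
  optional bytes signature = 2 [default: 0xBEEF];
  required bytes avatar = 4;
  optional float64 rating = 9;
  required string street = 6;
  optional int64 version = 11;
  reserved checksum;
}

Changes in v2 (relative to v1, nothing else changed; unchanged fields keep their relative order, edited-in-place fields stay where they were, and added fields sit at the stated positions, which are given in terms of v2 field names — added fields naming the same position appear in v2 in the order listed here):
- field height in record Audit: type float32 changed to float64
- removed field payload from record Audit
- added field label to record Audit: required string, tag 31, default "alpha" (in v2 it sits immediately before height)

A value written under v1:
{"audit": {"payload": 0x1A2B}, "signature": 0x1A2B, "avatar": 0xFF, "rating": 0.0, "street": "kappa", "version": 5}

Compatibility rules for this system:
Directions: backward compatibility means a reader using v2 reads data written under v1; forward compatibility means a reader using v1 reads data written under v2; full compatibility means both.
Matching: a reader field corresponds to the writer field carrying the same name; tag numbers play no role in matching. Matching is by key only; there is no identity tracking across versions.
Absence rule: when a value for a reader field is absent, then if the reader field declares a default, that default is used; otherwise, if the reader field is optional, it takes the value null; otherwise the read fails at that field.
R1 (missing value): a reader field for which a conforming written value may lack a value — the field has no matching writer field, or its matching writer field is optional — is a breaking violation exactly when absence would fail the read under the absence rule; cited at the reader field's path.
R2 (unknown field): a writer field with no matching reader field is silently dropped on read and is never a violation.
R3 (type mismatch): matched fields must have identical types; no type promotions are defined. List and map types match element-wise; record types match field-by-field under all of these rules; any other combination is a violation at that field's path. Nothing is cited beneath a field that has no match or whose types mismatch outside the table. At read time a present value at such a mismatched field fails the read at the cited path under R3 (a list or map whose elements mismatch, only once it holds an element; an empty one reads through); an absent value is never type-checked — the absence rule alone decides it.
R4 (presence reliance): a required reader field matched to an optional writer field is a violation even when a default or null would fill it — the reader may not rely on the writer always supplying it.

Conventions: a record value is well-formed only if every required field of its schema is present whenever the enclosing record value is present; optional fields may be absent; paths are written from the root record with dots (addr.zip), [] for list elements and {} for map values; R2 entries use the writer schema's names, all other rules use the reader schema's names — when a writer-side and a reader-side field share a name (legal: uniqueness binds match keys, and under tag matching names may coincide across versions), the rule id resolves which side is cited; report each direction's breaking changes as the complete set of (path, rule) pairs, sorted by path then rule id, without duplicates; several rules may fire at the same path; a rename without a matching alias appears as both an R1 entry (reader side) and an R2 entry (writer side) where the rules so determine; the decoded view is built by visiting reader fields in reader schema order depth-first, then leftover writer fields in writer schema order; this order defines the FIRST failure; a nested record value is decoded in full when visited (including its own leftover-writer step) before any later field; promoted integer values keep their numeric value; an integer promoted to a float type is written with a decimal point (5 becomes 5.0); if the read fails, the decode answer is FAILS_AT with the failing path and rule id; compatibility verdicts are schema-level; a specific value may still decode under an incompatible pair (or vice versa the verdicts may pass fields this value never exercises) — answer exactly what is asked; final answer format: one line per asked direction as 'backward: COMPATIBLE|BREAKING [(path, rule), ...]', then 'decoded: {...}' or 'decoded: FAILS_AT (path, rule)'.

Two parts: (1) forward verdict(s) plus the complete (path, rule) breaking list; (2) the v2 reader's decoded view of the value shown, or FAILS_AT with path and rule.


the writer's type comes first in each Ticket pair
checking forward for Ticket: reader v1 against writer v2:
  audit <- audit (Audit -> Audit, writer required)
  signature <- signature (bytes -> bytes, writer optional)
  avatar <- avatar (bytes -> bytes, writer required)
  rating <- rating (float64 -> float64, writer optional)
  street <- street (string -> string, writer required)
  version <- version (int64 -> int64, writer optional)
  audit.payload has no writer counterpart
  audit.height <- audit.height (float64 -> float32, writer optional)
  audit.label (writer side), unknown to reader
  violation R3 at audit.height
  => forward verdict for Ticket: BREAKING, 1 violation(s)
decoding the Ticket value with the v2 reader:
  audit.label := "alpha" (no value, default fills)
  audit.height := null (not supplied -> null)
  writer audit.payload: unmatched, discarded
  signature := 0x1A2B
  avatar := 0xFF
  rating := 0.0
  street := "kappa"
  version := 5
  => decoded: {"audit": {"label": "alpha", "height": null}, "signature": 0x1A2B, "avatar": 0xFF, "rating": 0.0, "street": "kappa", "version": 5}

forward: BREAKING [(audit.height, R3)]; decoded: {"audit": {"label": "alpha", "height": null}, "signature": 0x1A2B, "avatar": 0xFF, "rating": 0.0, "street": "kappa", "version": 5}


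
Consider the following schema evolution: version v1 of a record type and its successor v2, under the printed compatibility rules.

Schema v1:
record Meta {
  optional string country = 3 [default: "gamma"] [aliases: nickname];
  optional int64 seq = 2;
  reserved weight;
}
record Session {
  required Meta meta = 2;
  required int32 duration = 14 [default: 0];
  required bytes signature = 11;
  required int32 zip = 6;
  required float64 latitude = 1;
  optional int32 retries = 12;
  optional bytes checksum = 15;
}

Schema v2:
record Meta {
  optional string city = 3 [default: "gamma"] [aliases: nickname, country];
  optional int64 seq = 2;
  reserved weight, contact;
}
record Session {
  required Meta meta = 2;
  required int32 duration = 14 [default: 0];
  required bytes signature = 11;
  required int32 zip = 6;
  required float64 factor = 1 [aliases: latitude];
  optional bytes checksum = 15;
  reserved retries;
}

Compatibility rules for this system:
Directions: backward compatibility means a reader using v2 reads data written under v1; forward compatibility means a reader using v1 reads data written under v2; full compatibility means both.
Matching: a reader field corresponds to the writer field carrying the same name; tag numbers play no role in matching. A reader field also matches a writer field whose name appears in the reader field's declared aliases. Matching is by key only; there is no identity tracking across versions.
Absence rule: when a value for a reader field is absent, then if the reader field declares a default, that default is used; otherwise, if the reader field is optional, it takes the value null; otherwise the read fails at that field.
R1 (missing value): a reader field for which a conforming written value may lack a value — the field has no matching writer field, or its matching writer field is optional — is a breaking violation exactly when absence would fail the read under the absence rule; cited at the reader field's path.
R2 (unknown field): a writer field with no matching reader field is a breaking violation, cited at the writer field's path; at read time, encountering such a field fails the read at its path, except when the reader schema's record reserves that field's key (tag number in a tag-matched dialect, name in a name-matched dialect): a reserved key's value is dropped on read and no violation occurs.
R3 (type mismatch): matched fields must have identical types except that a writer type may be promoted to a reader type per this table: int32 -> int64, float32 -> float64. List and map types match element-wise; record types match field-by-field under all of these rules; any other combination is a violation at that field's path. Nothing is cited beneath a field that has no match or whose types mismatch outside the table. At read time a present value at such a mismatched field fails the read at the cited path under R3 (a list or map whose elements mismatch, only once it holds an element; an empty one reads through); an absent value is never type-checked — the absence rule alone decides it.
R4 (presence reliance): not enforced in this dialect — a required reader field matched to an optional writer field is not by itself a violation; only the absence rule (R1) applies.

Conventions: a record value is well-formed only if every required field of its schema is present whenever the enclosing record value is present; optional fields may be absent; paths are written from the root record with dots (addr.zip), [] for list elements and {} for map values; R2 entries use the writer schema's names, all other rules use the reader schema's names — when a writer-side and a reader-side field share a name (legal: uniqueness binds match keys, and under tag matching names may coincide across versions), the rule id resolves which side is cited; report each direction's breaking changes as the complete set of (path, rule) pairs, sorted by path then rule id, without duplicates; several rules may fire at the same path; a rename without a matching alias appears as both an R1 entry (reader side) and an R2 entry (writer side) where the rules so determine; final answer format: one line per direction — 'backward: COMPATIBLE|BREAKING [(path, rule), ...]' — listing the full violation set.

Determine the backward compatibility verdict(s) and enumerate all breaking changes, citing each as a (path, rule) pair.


backward: COMPATIBLE []

arrows below run writer -> reader for Session
backward on Session — v2 reading data written by v1:
  meta: Meta -> Meta, writer required; from meta
  duration: int32 -> int32, writer required; from duration
  signature: bytes -> bytes, writer required; from signature
  zip: int32 -> int32, writer required; from zip
  factor: float64 -> float64, writer required; from latitude
  checksum: bytes -> bytes, writer optional; from checksum
  writer retries: unknown to reader
  meta.city: string -> string, writer optional; from meta.country
  meta.seq: int64 -> int64, writer optional; from meta.seq
  => backward verdict for Session: COMPATIBLE, no violations
the other Session changes do not affect what is asked:
  renamed field country to city in record Meta (alias country declared on the renamed field) -> fires only in the forward direction of Session, which is not asked here
  renamed field latitude to factor in record Session (alias latitude declared on the renamed field) -> fires only in the forward direction of Session, which is not asked here
  removed field retries from record Session (its key "retries" joins the reserved list) -> triggers nothing under Session's printed rules — same verdict
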